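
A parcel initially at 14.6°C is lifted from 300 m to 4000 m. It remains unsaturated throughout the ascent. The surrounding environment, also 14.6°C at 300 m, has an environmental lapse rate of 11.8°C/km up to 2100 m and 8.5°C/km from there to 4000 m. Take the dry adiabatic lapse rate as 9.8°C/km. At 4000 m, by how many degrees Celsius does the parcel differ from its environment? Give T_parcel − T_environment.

+1.13°C (parcel warmer than environment)

Parcel:
  From 300 m to 4000 m (dry): cools by 9.8 × 3.7 = 36.26°C, giving -21.66°C.
Environment:
  From 300 m to 2100 m (environment, lower layer): cools by 11.8 × 1.8 = 21.24°C, giving -6.64°C.
  From 2100 m to 4000 m (environment, upper layer): cools by 8.5 × 1.9 = 16.15°C, giving -22.79°C.
T_parcel − T_env = -21.66 − (-22.79) = +1.13°C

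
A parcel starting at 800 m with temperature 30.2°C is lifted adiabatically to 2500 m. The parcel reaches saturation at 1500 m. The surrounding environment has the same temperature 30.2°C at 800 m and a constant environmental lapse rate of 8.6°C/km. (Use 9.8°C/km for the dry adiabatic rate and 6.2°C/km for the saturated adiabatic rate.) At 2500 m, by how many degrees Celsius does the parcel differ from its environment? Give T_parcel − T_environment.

+1.56°C (parcel warmer than environment)

Parcel:
  From 800 m to 1500 m (dry): cools by 9.8 × 0.7 = 6.86°C, giving 23.34°C.
  From 1500 m to 2500 m (saturated): cools by 6.2 × 1 = 6.2°C, giving 17.14°C.
Environment:
  From 800 m to 2500 m (environment): cools by 8.6 × 1.7 = 14.62°C, giving 15.58°C.
T_parcel − T_env = 17.14 − 15.58 = +1.56°C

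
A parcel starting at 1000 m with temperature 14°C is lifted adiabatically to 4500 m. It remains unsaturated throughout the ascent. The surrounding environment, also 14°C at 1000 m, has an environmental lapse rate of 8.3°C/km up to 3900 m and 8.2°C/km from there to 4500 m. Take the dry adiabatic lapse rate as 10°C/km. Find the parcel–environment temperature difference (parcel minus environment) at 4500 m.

Parcel:
  1000 → 4500 m (dry, 10°C/km): ΔT = -10 × 3.5 = -35°C → T = -21°C
Environment:
  1000 → 3900 m (environment, lower layer, 8.3°C/km): ΔT = -8.3 × 2.9 = -24.07°C → T = -10.07°C
  3900 → 4500 m (environment, upper layer, 8.2°C/km): ΔT = -8.2 × 0.6 = -4.92°C → T = -14.99°C
T_parcel − T_env = -21 − (-14.99) = -6.01°C

-6.01°C (parcel cooler than environment)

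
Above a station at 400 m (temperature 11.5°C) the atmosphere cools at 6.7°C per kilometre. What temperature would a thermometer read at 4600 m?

400–4600 m, environmental: Δz = 4.2 km ⇒ ΔT = -28.14°C; T = -16.64°C

-16.64°C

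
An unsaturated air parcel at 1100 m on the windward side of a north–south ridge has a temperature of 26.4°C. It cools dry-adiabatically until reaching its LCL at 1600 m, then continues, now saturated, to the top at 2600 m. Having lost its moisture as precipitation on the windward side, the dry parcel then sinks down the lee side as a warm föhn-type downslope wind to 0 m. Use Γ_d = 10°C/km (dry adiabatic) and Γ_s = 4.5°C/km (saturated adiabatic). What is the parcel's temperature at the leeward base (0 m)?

42.9°C

1100 → 1600 m (dry, 10°C/km): ΔT = -10 × 0.5 = -5°C → T = 21.4°C
1600 → 2600 m (saturated, 4.5°C/km): ΔT = -4.5 × 1 = -4.5°C → T = 16.9°C
2600 → 0 m (dry descent, 10°C/km): ΔT = +10 × 2.6 = +26°C → T = 42.9°C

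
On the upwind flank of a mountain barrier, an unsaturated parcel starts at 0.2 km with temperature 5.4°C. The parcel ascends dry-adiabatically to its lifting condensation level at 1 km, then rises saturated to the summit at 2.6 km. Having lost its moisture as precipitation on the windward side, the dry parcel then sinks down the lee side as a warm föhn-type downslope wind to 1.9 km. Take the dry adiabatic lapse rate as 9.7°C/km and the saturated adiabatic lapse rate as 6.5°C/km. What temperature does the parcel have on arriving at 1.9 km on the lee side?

-5.97°C

From 200 m to 1000 m (dry): cools by 9.7 × 0.8 = 7.76°C, giving -2.36°C.
From 1000 m to 2600 m (saturated): cools by 6.5 × 1.6 = 10.4°C, giving -12.76°C.
From 2600 m to 1900 m (dry descent): warms by 9.7 × 0.7 = 6.79°C, giving -5.97°C.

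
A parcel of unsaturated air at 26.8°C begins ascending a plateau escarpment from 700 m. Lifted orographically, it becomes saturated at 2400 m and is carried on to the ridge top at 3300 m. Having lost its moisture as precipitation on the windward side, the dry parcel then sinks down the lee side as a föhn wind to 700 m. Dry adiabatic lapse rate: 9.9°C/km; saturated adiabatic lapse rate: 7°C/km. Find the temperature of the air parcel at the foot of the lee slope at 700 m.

700–2400 m, dry: Δz = 1.7 km ⇒ ΔT = -16.83°C; T = 9.97°C
2400–3300 m, saturated: Δz = 0.9 km ⇒ ΔT = -6.3°C; T = 3.67°C
3300–700 m, dry descent: Δz = 2.6 km ⇒ ΔT = +25.74°C; T = 29.41°C

29.41°C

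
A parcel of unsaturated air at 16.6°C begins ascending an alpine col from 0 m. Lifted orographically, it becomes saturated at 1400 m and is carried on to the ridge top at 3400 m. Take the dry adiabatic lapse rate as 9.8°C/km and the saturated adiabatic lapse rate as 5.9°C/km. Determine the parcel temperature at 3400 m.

0–1400 m, dry: Δz = 1.4 km ⇒ ΔT = -13.72°C; T = 2.88°C
1400–3400 m, saturated: Δz = 2 km ⇒ ΔT = -11.8°C; T = -8.92°C

-8.92°C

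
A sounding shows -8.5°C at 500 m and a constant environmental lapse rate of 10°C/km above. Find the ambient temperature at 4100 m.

500–4100 m, environmental: Δz = 3.6 km ⇒ ΔT = -36°C; T = -44.5°C

-44.5°C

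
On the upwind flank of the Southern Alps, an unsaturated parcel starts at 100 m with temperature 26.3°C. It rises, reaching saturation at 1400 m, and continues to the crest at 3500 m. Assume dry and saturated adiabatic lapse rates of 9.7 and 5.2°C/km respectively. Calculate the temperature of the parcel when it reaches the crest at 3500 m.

2.77°C

Dry to 1400 m: -9.7 × 1.3 km = -12.61°C, so T = 13.69°C.
Saturated to 3500 m: -5.2 × 2.1 km = -10.92°C, so T = 2.77°C.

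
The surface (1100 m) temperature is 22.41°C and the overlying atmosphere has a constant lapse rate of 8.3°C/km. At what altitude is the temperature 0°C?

3800 m

Height above start = (22.41 − 0) / 8.3 = 2.7 km
Altitude = 1100 m + 2700 m = 3800 m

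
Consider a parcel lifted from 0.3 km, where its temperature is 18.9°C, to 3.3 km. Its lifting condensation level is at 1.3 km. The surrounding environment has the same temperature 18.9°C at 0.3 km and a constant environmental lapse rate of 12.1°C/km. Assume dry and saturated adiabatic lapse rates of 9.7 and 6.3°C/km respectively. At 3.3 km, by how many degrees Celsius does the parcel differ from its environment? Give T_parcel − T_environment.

+14°C (parcel warmer than environment)

Parcel:
  300 → 1300 m (dry, 9.7°C/km): ΔT = -9.7 × 1 = -9.7°C → T = 9.2°C
  1300 → 3300 m (saturated, 6.3°C/km): ΔT = -6.3 × 2 = -12.6°C → T = -3.4°C
Environment:
  300 → 3300 m (environment, 12.1°C/km): ΔT = -12.1 × 3 = -36.3°C → T = -17.4°C
T_parcel − T_env = -3.4 − (-17.4) = +14°C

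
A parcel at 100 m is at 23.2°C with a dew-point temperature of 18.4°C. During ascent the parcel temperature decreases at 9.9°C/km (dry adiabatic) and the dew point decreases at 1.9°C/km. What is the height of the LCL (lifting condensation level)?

700 m

T and T_d converge at 9.9 − 1.9 = 8°C per km
Height above start = (23.2 − 18.4) / 8 = 0.6 km
LCL altitude = 100 m + 600 m = 700 m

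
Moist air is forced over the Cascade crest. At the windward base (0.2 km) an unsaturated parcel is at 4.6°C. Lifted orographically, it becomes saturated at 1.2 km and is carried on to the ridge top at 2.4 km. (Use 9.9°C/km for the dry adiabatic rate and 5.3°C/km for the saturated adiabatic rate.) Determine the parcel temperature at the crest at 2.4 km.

-11.66°C

From 200 m to 1200 m (dry): cools by 9.9 × 1 = 9.9°C, giving -5.3°C.
From 1200 m to 2400 m (saturated): cools by 5.3 × 1.2 = 6.36°C, giving -11.66°C.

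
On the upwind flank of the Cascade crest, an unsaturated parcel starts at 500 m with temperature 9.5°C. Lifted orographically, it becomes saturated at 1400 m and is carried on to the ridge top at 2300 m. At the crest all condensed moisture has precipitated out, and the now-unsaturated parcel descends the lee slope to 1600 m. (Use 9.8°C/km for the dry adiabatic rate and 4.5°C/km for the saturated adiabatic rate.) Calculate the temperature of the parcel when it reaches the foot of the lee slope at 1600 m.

500 → 1400 m (dry, 9.8°C/km): ΔT = -9.8 × 0.9 = -8.82°C → T = 0.68°C
1400 → 2300 m (saturated, 4.5°C/km): ΔT = -4.5 × 0.9 = -4.05°C → T = -3.37°C
2300 → 1600 m (dry descent, 9.8°C/km): ΔT = +9.8 × 0.7 = +6.86°C → T = 3.49°C

3.49°C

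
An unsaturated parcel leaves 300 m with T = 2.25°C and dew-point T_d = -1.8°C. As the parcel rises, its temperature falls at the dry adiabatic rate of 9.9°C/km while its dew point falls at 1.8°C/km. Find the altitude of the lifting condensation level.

800 m

T and T_d converge at 9.9 − 1.8 = 8.1°C per km
Height above start = (2.25 − (-1.8)) / 8.1 = 0.5 km
LCL altitude = 300 m + 500 m = 800 m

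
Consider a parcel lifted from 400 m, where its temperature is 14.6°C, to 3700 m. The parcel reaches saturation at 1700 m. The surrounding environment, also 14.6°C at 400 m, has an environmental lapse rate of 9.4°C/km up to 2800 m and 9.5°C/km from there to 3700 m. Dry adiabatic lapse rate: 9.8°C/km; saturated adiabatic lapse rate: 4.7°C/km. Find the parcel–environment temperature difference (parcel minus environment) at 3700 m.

Parcel:
  400 → 1700 m (dry, 9.8°C/km): ΔT = -9.8 × 1.3 = -12.74°C → T = 1.86°C
  1700 → 3700 m (saturated, 4.7°C/km): ΔT = -4.7 × 2 = -9.4°C → T = -7.54°C
Environment:
  400 → 2800 m (environment, lower layer, 9.4°C/km): ΔT = -9.4 × 2.4 = -22.56°C → T = -7.96°C
  2800 → 3700 m (environment, upper layer, 9.5°C/km): ΔT = -9.5 × 0.9 = -8.55°C → T = -16.51°C
T_parcel − T_env = -7.54 − (-16.51) = +8.97°C

+8.97°C (parcel warmer than environment)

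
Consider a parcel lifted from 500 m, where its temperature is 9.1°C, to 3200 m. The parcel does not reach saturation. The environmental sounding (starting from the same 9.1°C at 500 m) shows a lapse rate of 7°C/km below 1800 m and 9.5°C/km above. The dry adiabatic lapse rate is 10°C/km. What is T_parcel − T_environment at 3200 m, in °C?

-4.6°C (parcel cooler than environment)

Parcel:
  500–3200 m, dry: Δz = 2.7 km ⇒ ΔT = -27°C; T = -17.9°C
Environment:
  500–1800 m, environment, lower layer: Δz = 1.3 km ⇒ ΔT = -9.1°C; T = 0°C
  1800–3200 m, environment, upper layer: Δz = 1.4 km ⇒ ΔT = -13.3°C; T = -13.3°C
T_parcel − T_env = -17.9 − (-13.3) = -4.6°C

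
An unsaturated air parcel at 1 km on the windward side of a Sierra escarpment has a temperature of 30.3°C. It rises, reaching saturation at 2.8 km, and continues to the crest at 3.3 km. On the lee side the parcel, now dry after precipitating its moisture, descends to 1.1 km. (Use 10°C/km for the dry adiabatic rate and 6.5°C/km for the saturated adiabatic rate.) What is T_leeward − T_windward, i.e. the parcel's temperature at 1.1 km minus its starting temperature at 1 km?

1000–2800 m, dry: Δz = 1.8 km ⇒ ΔT = -18°C; T = 12.3°C
2800–3300 m, saturated: Δz = 0.5 km ⇒ ΔT = -3.25°C; T = 9.05°C
3300–1100 m, dry descent: Δz = 2.2 km ⇒ ΔT = +22°C; T = 31.05°C
Net change vs windward start: 31.05 − 30.3 = +0.75°C

+0.75°C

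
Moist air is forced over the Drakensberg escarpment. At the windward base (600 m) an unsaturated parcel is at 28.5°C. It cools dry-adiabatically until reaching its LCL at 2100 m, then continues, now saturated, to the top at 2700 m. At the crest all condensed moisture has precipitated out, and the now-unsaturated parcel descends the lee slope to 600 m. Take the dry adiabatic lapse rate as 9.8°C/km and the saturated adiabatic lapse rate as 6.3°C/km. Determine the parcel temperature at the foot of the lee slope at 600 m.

30.6°C

Dry to 2100 m: -9.8 × 1.5 km = -14.7°C, so T = 13.8°C.
Saturated to 2700 m: -6.3 × 0.6 km = -3.78°C, so T = 10.02°C.
Dry descent to 600 m: +9.8 × 2.1 km = +20.58°C, so T = 30.6°C.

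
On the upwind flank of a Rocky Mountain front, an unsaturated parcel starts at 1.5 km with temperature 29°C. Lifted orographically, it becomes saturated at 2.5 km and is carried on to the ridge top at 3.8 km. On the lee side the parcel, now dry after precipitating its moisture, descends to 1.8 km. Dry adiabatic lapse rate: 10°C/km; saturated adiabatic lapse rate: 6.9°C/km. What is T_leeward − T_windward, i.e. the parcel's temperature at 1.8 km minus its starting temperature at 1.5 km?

1500–2500 m, dry: Δz = 1 km ⇒ ΔT = -10°C; T = 19°C
2500–3800 m, saturated: Δz = 1.3 km ⇒ ΔT = -8.97°C; T = 10.03°C
3800–1800 m, dry descent: Δz = 2 km ⇒ ΔT = +20°C; T = 30.03°C
Net change vs windward start: 30.03 − 29 = +1.03°C

+1.03°C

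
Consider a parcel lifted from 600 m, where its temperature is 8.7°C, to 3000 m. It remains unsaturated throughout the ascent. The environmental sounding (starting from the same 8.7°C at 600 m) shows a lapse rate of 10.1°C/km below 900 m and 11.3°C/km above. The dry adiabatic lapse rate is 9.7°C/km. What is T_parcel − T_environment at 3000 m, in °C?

Parcel:
  600–3000 m, dry: Δz = 2.4 km ⇒ ΔT = -23.28°C; T = -14.58°C
Environment:
  600–900 m, environment, lower layer: Δz = 0.3 km ⇒ ΔT = -3.03°C; T = 5.67°C
  900–3000 m, environment, upper layer: Δz = 2.1 km ⇒ ΔT = -23.73°C; T = -18.06°C
T_parcel − T_env = -14.58 − (-18.06) = +3.48°C

+3.48°C (parcel warmer than environment)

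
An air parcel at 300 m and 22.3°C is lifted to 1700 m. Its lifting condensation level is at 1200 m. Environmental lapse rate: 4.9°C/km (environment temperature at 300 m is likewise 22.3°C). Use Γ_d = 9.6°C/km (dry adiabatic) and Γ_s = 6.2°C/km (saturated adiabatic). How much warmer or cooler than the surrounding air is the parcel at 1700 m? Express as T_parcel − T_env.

Parcel:
  300–1200 m, dry: Δz = 0.9 km ⇒ ΔT = -8.64°C; T = 13.66°C
  1200–1700 m, saturated: Δz = 0.5 km ⇒ ΔT = -3.1°C; T = 10.56°C
Environment:
  300–1700 m, environment: Δz = 1.4 km ⇒ ΔT = -6.86°C; T = 15.44°C
T_parcel − T_env = 10.56 − 15.44 = -4.88°C

-4.88°C (parcel cooler than environment)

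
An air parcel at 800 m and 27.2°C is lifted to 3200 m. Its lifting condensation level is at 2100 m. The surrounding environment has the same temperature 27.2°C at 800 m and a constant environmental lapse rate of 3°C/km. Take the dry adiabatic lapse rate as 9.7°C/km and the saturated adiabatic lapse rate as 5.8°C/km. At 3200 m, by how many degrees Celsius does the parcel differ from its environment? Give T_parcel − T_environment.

Parcel:
  800–2100 m, dry: Δz = 1.3 km ⇒ ΔT = -12.61°C; T = 14.59°C
  2100–3200 m, saturated: Δz = 1.1 km ⇒ ΔT = -6.38°C; T = 8.21°C
Environment:
  800–3200 m, environment: Δz = 2.4 km ⇒ ΔT = -7.2°C; T = 20°C
T_parcel − T_env = 8.21 − 20 = -11.79°C

-11.79°C (parcel cooler than environment)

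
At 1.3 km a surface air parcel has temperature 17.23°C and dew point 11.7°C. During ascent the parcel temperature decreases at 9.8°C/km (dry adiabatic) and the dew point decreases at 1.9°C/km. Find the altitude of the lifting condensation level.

2 km

T and T_d converge at 9.8 − 1.9 = 7.9°C per km
Height above start = (17.23 − 11.7) / 7.9 = 0.7 km
LCL altitude = 1300 m + 700 m = 2000 m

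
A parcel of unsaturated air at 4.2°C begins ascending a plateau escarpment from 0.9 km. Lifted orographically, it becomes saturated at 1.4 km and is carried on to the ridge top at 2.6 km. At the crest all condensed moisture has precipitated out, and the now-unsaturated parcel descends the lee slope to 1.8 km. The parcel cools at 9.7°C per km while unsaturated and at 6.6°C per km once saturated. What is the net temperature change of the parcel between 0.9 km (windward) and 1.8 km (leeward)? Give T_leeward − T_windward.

-5.01°C

From 900 m to 1400 m (dry): cools by 9.7 × 0.5 = 4.85°C, giving -0.65°C.
From 1400 m to 2600 m (saturated): cools by 6.6 × 1.2 = 7.92°C, giving -8.57°C.
From 2600 m to 1800 m (dry descent): warms by 9.7 × 0.8 = 7.76°C, giving -0.81°C.
Net change vs windward start: -0.81 − 4.2 = -5.01°C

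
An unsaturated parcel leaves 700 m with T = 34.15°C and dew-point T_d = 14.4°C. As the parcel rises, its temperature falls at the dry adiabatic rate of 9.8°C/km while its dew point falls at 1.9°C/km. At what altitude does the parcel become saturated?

3200 m

T and T_d converge at 9.8 − 1.9 = 7.9°C per km
Height above start = (34.15 − 14.4) / 7.9 = 2.5 km
LCL altitude = 700 m + 2500 m = 3200 m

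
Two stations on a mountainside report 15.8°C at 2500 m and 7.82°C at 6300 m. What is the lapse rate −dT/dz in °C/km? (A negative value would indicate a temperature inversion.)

Γ = −ΔT/Δz = (15.8 − 7.82) / (6300 − 2500) m
  = 7.98°C / 3.8 km = 2.1°C/km

2.1°C/km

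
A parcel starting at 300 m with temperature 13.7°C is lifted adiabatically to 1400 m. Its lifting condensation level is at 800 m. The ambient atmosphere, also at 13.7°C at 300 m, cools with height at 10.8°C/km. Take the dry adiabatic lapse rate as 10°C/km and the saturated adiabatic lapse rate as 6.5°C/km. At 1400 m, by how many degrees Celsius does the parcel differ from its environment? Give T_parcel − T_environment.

Parcel:
  300–800 m, dry: Δz = 0.5 km ⇒ ΔT = -5°C; T = 8.7°C
  800–1400 m, saturated: Δz = 0.6 km ⇒ ΔT = -3.9°C; T = 4.8°C
Environment:
  300–1400 m, environment: Δz = 1.1 km ⇒ ΔT = -11.88°C; T = 1.82°C
T_parcel − T_env = 4.8 − 1.82 = +2.98°C

+2.98°C (parcel warmer than environment)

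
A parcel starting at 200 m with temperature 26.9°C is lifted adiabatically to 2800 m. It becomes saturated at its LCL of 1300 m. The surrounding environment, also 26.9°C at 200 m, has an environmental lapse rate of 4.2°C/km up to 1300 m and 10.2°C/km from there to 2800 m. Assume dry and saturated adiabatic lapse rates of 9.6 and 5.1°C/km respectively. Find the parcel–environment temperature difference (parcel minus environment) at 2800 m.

Parcel:
  Dry to 1300 m: -9.6 × 1.1 km = -10.56°C, so T = 16.34°C.
  Saturated to 2800 m: -5.1 × 1.5 km = -7.65°C, so T = 8.69°C.
Environment:
  Environment, lower layer to 1300 m: -4.2 × 1.1 km = -4.62°C, so T = 22.28°C.
  Environment, upper layer to 2800 m: -10.2 × 1.5 km = -15.3°C, so T = 6.98°C.
T_parcel − T_env = 8.69 − 6.98 = +1.71°C

+1.71°C (parcel warmer than environment)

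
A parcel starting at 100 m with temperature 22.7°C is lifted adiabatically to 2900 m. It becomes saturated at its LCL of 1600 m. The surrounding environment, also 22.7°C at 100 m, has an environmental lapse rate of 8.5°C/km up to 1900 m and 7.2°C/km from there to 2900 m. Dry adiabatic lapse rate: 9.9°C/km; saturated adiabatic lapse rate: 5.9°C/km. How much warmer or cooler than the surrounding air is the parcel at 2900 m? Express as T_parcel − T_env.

-0.02°C (parcel cooler than environment)

Parcel:
  100 → 1600 m (dry, 9.9°C/km): ΔT = -9.9 × 1.5 = -14.85°C → T = 7.85°C
  1600 → 2900 m (saturated, 5.9°C/km): ΔT = -5.9 × 1.3 = -7.67°C → T = 0.18°C
Environment:
  100 → 1900 m (environment, lower layer, 8.5°C/km): ΔT = -8.5 × 1.8 = -15.3°C → T = 7.4°C
  1900 → 2900 m (environment, upper layer, 7.2°C/km): ΔT = -7.2 × 1 = -7.2°C → T = 0.2°C
T_parcel − T_env = 0.18 − 0.2 = -0.02°C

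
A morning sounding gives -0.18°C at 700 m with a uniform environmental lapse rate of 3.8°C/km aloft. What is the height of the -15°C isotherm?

Height above start = (-0.18 − (-15)) / 3.8 = 3.9 km
Altitude = 700 m + 3900 m = 4600 m

4600 m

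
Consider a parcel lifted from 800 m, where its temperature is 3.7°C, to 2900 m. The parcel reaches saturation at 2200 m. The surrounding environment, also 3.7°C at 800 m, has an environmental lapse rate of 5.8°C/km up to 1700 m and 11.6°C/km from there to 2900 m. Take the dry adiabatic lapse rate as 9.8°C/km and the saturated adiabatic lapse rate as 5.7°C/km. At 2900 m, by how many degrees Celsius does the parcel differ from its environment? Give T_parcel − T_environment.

Parcel:
  800 → 2200 m (dry, 9.8°C/km): ΔT = -9.8 × 1.4 = -13.72°C → T = -10.02°C
  2200 → 2900 m (saturated, 5.7°C/km): ΔT = -5.7 × 0.7 = -3.99°C → T = -14.01°C
Environment:
  800 → 1700 m (environment, lower layer, 5.8°C/km): ΔT = -5.8 × 0.9 = -5.22°C → T = -1.52°C
  1700 → 2900 m (environment, upper layer, 11.6°C/km): ΔT = -11.6 × 1.2 = -13.92°C → T = -15.44°C
T_parcel − T_env = -14.01 − (-15.44) = +1.43°C

+1.43°C (parcel warmer than environment)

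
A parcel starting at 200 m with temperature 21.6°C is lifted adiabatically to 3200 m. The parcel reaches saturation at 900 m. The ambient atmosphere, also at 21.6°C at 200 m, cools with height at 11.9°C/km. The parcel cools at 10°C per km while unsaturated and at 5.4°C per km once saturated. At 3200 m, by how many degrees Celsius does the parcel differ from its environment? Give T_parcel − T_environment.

Parcel:
  Dry to 900 m: -10 × 0.7 km = -7°C, so T = 14.6°C.
  Saturated to 3200 m: -5.4 × 2.3 km = -12.42°C, so T = 2.18°C.
Environment:
  Environment to 3200 m: -11.9 × 3 km = -35.7°C, so T = -14.1°C.
T_parcel − T_env = 2.18 − (-14.1) = +16.28°C

+16.28°C (parcel warmer than environment)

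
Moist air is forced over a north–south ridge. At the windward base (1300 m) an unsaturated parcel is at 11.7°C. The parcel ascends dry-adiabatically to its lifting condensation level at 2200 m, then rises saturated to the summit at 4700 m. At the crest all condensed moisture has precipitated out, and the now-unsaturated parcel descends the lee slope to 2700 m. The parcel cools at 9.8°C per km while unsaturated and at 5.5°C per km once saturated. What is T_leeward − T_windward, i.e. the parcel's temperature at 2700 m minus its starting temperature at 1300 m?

1300 → 2200 m (dry, 9.8°C/km): ΔT = -9.8 × 0.9 = -8.82°C → T = 2.88°C
2200 → 4700 m (saturated, 5.5°C/km): ΔT = -5.5 × 2.5 = -13.75°C → T = -10.87°C
4700 → 2700 m (dry descent, 9.8°C/km): ΔT = +9.8 × 2 = +19.6°C → T = 8.73°C
Net change vs windward start: 8.73 − 11.7 = -2.97°C

-2.97°C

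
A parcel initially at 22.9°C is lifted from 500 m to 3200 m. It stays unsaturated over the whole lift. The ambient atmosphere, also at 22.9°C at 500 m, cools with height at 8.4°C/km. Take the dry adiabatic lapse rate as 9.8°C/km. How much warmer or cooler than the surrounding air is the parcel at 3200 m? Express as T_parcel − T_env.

Parcel:
  Dry to 3200 m: -9.8 × 2.7 km = -26.46°C, so T = -3.56°C.
Environment:
  Environment to 3200 m: -8.4 × 2.7 km = -22.68°C, so T = 0.22°C.
T_parcel − T_env = -3.56 − 0.22 = -3.78°C

-3.78°C (parcel cooler than environment)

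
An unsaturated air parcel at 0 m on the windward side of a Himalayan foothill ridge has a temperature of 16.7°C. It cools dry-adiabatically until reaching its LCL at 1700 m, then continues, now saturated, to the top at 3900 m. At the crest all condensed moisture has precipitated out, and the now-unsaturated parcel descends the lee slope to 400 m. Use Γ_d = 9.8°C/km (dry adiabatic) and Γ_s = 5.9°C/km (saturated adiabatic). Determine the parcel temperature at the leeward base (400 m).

21.36°C

0 → 1700 m (dry, 9.8°C/km): ΔT = -9.8 × 1.7 = -16.66°C → T = 0.04°C
1700 → 3900 m (saturated, 5.9°C/km): ΔT = -5.9 × 2.2 = -12.98°C → T = -12.94°C
3900 → 400 m (dry descent, 9.8°C/km): ΔT = +9.8 × 3.5 = +34.3°C → T = 21.36°C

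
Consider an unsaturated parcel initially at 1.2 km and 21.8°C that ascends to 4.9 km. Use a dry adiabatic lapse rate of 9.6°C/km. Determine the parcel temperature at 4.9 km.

-13.72°C

1200 → 4900 m (dry adiabatic, 9.6°C/km): ΔT = -9.6 × 3.7 = -35.52°C → T = -13.72°C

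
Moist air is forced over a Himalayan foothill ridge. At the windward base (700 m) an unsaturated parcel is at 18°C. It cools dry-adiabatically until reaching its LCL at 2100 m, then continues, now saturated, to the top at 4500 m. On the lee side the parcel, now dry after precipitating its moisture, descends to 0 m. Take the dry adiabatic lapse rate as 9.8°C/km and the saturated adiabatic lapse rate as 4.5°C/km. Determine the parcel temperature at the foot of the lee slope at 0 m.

From 700 m to 2100 m (dry): cools by 9.8 × 1.4 = 13.72°C, giving 4.28°C.
From 2100 m to 4500 m (saturated): cools by 4.5 × 2.4 = 10.8°C, giving -6.52°C.
From 4500 m to 0 m (dry descent): warms by 9.8 × 4.5 = 44.1°C, giving 37.58°C.

37.58°C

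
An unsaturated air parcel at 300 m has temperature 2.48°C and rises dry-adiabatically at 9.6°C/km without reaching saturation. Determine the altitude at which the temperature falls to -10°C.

1600 m

Height above start = (2.48 − (-10)) / 9.6 = 1.3 km
Altitude = 300 m + 1300 m = 1600 m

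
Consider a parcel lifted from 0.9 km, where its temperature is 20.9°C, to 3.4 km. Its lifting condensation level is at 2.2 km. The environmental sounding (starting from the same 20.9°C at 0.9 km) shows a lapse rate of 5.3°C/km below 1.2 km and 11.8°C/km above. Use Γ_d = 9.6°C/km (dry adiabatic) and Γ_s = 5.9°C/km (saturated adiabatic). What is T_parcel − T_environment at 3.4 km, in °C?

Parcel:
  900 → 2200 m (dry, 9.6°C/km): ΔT = -9.6 × 1.3 = -12.48°C → T = 8.42°C
  2200 → 3400 m (saturated, 5.9°C/km): ΔT = -5.9 × 1.2 = -7.08°C → T = 1.34°C
Environment:
  900 → 1200 m (environment, lower layer, 5.3°C/km): ΔT = -5.3 × 0.3 = -1.59°C → T = 19.31°C
  1200 → 3400 m (environment, upper layer, 11.8°C/km): ΔT = -11.8 × 2.2 = -25.96°C → T = -6.65°C
T_parcel − T_env = 1.34 − (-6.65) = +7.99°C

+7.99°C (parcel warmer than environment)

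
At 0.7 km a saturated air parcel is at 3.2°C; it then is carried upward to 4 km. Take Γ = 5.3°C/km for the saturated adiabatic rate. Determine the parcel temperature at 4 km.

700 → 4000 m (saturated adiabatic, 5.3°C/km): ΔT = -5.3 × 3.3 = -17.49°C → T = -14.29°C

-14.29°C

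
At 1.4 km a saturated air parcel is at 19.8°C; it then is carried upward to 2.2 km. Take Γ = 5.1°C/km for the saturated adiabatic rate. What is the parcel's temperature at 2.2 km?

15.72°C

Saturated adiabatic to 2200 m: -5.1 × 0.8 km = -4.08°C, so T = 15.72°C.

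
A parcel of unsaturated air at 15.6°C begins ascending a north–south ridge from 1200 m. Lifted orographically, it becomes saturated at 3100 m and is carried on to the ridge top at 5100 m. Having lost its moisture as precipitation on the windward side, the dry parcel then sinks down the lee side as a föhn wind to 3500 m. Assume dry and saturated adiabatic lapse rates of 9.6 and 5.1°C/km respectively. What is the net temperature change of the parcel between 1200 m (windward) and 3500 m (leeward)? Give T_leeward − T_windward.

-13.08°C

From 1200 m to 3100 m (dry): cools by 9.6 × 1.9 = 18.24°C, giving -2.64°C.
From 3100 m to 5100 m (saturated): cools by 5.1 × 2 = 10.2°C, giving -12.84°C.
From 5100 m to 3500 m (dry descent): warms by 9.6 × 1.6 = 15.36°C, giving 2.52°C.
Net change vs windward start: 2.52 − 15.6 = -13.08°C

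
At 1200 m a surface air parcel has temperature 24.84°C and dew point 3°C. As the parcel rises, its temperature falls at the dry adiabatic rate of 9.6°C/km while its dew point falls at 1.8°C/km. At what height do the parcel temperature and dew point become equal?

4000 m

T and T_d converge at 9.6 − 1.8 = 7.8°C per km
Height above start = (24.84 − 3) / 7.8 = 2.8 km
LCL altitude = 1200 m + 2800 m = 4000 m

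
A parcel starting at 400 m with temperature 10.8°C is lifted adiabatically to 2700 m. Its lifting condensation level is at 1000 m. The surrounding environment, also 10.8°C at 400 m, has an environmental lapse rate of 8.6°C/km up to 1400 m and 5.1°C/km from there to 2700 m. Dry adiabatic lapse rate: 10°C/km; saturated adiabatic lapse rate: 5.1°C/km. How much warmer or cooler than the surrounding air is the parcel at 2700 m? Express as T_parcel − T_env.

Parcel:
  Dry to 1000 m: -10 × 0.6 km = -6°C, so T = 4.8°C.
  Saturated to 2700 m: -5.1 × 1.7 km = -8.67°C, so T = -3.87°C.
Environment:
  Environment, lower layer to 1400 m: -8.6 × 1 km = -8.6°C, so T = 2.2°C.
  Environment, upper layer to 2700 m: -5.1 × 1.3 km = -6.63°C, so T = -4.43°C.
T_parcel − T_env = -3.87 − (-4.43) = +0.56°C

+0.56°C (parcel warmer than environment)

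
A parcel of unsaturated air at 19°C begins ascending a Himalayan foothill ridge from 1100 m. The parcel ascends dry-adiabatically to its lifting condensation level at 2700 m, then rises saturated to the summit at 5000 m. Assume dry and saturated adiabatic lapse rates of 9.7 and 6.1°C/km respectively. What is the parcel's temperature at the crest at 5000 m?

1100 → 2700 m (dry, 9.7°C/km): ΔT = -9.7 × 1.6 = -15.52°C → T = 3.48°C
2700 → 5000 m (saturated, 6.1°C/km): ΔT = -6.1 × 2.3 = -14.03°C → T = -10.55°C

-10.55°C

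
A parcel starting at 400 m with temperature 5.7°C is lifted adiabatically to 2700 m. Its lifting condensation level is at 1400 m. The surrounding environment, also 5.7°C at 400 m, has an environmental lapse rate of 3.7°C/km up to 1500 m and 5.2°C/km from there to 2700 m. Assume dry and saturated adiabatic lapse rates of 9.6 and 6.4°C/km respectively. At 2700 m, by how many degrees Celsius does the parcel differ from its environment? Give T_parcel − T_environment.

-7.61°C (parcel cooler than environment)

Parcel:
  Dry to 1400 m: -9.6 × 1 km = -9.6°C, so T = -3.9°C.
  Saturated to 2700 m: -6.4 × 1.3 km = -8.32°C, so T = -12.22°C.
Environment:
  Environment, lower layer to 1500 m: -3.7 × 1.1 km = -4.07°C, so T = 1.63°C.
  Environment, upper layer to 2700 m: -5.2 × 1.2 km = -6.24°C, so T = -4.61°C.
T_parcel − T_env = -12.22 − (-4.61) = -7.61°C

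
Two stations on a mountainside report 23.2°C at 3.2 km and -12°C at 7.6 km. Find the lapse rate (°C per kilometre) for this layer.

Γ = −ΔT/Δz = (23.2 − (-12)) / (7600 − 3200) m
  = 35.2°C / 4.4 km = 8°C/km

8°C/km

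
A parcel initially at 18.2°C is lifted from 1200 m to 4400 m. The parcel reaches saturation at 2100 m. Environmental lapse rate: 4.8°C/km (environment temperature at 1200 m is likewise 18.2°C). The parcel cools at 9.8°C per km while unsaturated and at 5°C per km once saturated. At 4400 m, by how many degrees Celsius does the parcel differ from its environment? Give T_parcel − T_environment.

-4.96°C (parcel cooler than environment)

Parcel:
  From 1200 m to 2100 m (dry): cools by 9.8 × 0.9 = 8.82°C, giving 9.38°C.
  From 2100 m to 4400 m (saturated): cools by 5 × 2.3 = 11.5°C, giving -2.12°C.
Environment:
  From 1200 m to 4400 m (environment): cools by 4.8 × 3.2 = 15.36°C, giving 2.84°C.
T_parcel − T_env = -2.12 − 2.84 = -4.96°C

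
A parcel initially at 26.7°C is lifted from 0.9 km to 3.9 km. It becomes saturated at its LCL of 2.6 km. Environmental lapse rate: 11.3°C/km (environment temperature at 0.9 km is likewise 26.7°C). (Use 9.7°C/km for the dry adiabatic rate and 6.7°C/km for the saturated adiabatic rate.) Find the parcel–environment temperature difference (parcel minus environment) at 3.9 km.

+8.7°C (parcel warmer than environment)

Parcel:
  Dry to 2600 m: -9.7 × 1.7 km = -16.49°C, so T = 10.21°C.
  Saturated to 3900 m: -6.7 × 1.3 km = -8.71°C, so T = 1.5°C.
Environment:
  Environment to 3900 m: -11.3 × 3 km = -33.9°C, so T = -7.2°C.
T_parcel − T_env = 1.5 − (-7.2) = +8.7°C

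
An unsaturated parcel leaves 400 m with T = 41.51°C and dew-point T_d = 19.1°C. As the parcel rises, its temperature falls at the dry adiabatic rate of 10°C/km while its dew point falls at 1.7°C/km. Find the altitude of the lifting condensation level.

3100 m

T and T_d converge at 10 − 1.7 = 8.3°C per km
Height above start = (41.51 − 19.1) / 8.3 = 2.7 km
LCL altitude = 400 m + 2700 m = 3100 m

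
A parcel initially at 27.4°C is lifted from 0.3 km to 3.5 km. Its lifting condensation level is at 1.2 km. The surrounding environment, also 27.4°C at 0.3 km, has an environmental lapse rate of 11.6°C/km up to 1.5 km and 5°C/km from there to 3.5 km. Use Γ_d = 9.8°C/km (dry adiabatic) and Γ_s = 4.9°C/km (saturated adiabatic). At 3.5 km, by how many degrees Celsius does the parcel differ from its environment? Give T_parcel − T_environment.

Parcel:
  Dry to 1200 m: -9.8 × 0.9 km = -8.82°C, so T = 18.58°C.
  Saturated to 3500 m: -4.9 × 2.3 km = -11.27°C, so T = 7.31°C.
Environment:
  Environment, lower layer to 1500 m: -11.6 × 1.2 km = -13.92°C, so T = 13.48°C.
  Environment, upper layer to 3500 m: -5 × 2 km = -10°C, so T = 3.48°C.
T_parcel − T_env = 7.31 − 3.48 = +3.83°C

+3.83°C (parcel warmer than environment)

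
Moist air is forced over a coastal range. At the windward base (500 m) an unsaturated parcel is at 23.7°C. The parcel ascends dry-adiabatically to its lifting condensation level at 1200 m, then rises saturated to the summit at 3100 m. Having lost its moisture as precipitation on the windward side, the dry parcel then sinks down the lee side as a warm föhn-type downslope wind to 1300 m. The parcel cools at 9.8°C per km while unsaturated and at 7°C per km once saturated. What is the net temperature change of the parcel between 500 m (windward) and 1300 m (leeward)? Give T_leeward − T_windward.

-2.52°C

Dry to 1200 m: -9.8 × 0.7 km = -6.86°C, so T = 16.84°C.
Saturated to 3100 m: -7 × 1.9 km = -13.3°C, so T = 3.54°C.
Dry descent to 1300 m: +9.8 × 1.8 km = +17.64°C, so T = 21.18°C.
Net change vs windward start: 21.18 − 23.7 = -2.52°C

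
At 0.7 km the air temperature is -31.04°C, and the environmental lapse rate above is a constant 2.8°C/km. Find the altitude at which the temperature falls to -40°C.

3.9 km

Height above start = (-31.04 − (-40)) / 2.8 = 3.2 km
Altitude = 700 m + 3200 m = 3900 m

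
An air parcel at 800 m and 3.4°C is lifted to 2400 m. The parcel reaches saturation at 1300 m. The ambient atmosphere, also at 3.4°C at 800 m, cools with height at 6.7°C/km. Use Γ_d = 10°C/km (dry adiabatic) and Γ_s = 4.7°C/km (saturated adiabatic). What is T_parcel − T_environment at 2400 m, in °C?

Parcel:
  800–1300 m, dry: Δz = 0.5 km ⇒ ΔT = -5°C; T = -1.6°C
  1300–2400 m, saturated: Δz = 1.1 km ⇒ ΔT = -5.17°C; T = -6.77°C
Environment:
  800–2400 m, environment: Δz = 1.6 km ⇒ ΔT = -10.72°C; T = -7.32°C
T_parcel − T_env = -6.77 − (-7.32) = +0.55°C

+0.55°C (parcel warmer than environment)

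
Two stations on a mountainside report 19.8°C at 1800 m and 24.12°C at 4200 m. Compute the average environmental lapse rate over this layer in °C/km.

-1.8°C/km

Γ = −ΔT/Δz = (19.8 − 24.12) / (4200 − 1800) m
  = -4.32°C / 2.4 km = -1.8°C/km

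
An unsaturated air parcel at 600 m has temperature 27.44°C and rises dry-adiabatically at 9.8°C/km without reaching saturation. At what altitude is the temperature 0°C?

Height above start = (27.44 − 0) / 9.8 = 2.8 km
Altitude = 600 m + 2800 m = 3400 m

3400 m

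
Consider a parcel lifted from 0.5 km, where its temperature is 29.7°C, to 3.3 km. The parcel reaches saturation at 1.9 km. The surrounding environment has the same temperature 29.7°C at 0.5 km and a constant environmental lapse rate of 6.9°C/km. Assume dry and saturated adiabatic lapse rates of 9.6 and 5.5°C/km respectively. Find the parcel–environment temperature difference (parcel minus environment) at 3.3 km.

Parcel:
  500 → 1900 m (dry, 9.6°C/km): ΔT = -9.6 × 1.4 = -13.44°C → T = 16.26°C
  1900 → 3300 m (saturated, 5.5°C/km): ΔT = -5.5 × 1.4 = -7.7°C → T = 8.56°C
Environment:
  500 → 3300 m (environment, 6.9°C/km): ΔT = -6.9 × 2.8 = -19.32°C → T = 10.38°C
T_parcel − T_env = 8.56 − 10.38 = -1.82°C

-1.82°C (parcel cooler than environment)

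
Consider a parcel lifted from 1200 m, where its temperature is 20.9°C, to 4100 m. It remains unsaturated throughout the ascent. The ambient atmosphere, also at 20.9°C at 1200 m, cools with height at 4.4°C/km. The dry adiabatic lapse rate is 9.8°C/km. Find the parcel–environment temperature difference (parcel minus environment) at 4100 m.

-15.66°C (parcel cooler than environment)

Parcel:
  From 1200 m to 4100 m (dry): cools by 9.8 × 2.9 = 28.42°C, giving -7.52°C.
Environment:
  From 1200 m to 4100 m (environment): cools by 4.4 × 2.9 = 12.76°C, giving 8.14°C.
T_parcel − T_env = -7.52 − 8.14 = -15.66°C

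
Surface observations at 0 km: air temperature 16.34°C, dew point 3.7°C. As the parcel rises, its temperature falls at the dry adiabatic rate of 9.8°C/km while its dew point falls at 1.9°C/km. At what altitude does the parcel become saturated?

T and T_d converge at 9.8 − 1.9 = 7.9°C per km
Height above start = (16.34 − 3.7) / 7.9 = 1.6 km
LCL altitude = 0 m + 1600 m = 1600 m

1.6 km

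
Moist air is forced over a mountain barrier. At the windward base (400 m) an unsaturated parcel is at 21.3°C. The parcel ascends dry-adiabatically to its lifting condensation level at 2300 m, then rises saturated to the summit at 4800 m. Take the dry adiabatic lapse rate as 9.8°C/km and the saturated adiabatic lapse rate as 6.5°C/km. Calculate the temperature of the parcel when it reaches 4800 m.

-13.57°C

Dry to 2300 m: -9.8 × 1.9 km = -18.62°C, so T = 2.68°C.
Saturated to 4800 m: -6.5 × 2.5 km = -16.25°C, so T = -13.57°C.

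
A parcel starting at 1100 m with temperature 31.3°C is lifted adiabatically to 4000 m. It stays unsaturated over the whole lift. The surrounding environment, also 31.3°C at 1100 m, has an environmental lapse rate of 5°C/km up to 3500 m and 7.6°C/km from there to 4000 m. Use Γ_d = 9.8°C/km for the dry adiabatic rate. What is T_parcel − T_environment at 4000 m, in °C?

Parcel:
  1100 → 4000 m (dry, 9.8°C/km): ΔT = -9.8 × 2.9 = -28.42°C → T = 2.88°C
Environment:
  1100 → 3500 m (environment, lower layer, 5°C/km): ΔT = -5 × 2.4 = -12°C → T = 19.3°C
  3500 → 4000 m (environment, upper layer, 7.6°C/km): ΔT = -7.6 × 0.5 = -3.8°C → T = 15.5°C
T_parcel − T_env = 2.88 − 15.5 = -12.62°C

-12.62°C (parcel cooler than environment)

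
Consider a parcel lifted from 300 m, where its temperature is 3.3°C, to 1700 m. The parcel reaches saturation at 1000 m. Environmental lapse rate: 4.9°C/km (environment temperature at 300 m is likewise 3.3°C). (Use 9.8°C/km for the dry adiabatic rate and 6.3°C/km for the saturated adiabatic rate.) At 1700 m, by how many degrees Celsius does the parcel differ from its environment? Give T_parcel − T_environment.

Parcel:
  300–1000 m, dry: Δz = 0.7 km ⇒ ΔT = -6.86°C; T = -3.56°C
  1000–1700 m, saturated: Δz = 0.7 km ⇒ ΔT = -4.41°C; T = -7.97°C
Environment:
  300–1700 m, environment: Δz = 1.4 km ⇒ ΔT = -6.86°C; T = -3.56°C
T_parcel − T_env = -7.97 − (-3.56) = -4.41°C

-4.41°C (parcel cooler than environment)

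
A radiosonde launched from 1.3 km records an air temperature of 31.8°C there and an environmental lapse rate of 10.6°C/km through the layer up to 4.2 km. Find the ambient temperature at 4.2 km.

1.06°C

1300–4200 m, environmental: Δz = 2.9 km ⇒ ΔT = -30.74°C; T = 1.06°C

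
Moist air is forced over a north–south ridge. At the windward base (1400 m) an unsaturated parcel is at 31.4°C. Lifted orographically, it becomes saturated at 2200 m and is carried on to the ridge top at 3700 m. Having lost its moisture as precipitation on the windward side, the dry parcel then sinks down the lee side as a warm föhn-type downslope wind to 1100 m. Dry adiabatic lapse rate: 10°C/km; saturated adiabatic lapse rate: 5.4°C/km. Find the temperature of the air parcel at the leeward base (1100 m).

1400 → 2200 m (dry, 10°C/km): ΔT = -10 × 0.8 = -8°C → T = 23.4°C
2200 → 3700 m (saturated, 5.4°C/km): ΔT = -5.4 × 1.5 = -8.1°C → T = 15.3°C
3700 → 1100 m (dry descent, 10°C/km): ΔT = +10 × 2.6 = +26°C → T = 41.3°C

41.3°C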